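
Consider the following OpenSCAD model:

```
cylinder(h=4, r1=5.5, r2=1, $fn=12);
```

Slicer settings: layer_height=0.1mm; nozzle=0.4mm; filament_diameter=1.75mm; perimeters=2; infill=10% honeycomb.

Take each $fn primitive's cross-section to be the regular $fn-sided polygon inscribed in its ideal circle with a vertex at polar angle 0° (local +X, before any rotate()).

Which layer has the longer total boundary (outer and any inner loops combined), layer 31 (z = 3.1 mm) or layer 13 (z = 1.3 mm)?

Layer 31 (z = 3.1): the cone contributes a regular 12-gon of circumradius 2.012 (interpolated between r1=5.5 and r2=1 at t=0.775) (perimeter = 2·12·2.012·sin(180°/12) = 12.50 mm). So its perimeter = 12.50 mm. Layer 13 (z = 1.3): the cone contributes a regular 12-gon of circumradius 4.037 (interpolated between r1=5.5 and r2=1 at t=0.325) (perimeter = 2·12·4.037·sin(180°/12) = 25.08 mm). So its perimeter = 25.08 mm. Layer 13 is larger (25.08 vs 12.50 mm).

layer 13 (z = 1.3 mm)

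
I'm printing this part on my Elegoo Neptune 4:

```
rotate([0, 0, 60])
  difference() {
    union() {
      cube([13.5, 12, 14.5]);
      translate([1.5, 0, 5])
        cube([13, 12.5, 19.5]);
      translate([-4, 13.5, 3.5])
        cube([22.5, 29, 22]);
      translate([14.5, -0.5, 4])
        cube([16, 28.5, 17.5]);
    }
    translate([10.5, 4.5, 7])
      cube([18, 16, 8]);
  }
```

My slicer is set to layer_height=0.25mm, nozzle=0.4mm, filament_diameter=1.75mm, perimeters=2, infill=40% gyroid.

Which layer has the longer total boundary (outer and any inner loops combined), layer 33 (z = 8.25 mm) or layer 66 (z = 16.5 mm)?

layer 33 (z = 8.25 mm)

Layer 33 (z = 8.25): the cube is present — its section is the full 13.5×12 rectangle (perimeter 51.00 mm); the cube at (1.5, 0) (footprint 13×12.5) is included at this height (perimeter 51.00 mm); the cube at (-4, 13.5) (footprint 22.5×29) is included at this height (perimeter 103.00 mm); the cube at (14.5, -0.5) (footprint 16×28.5) is included at this height (perimeter 89.00 mm); Taking the union: the regions partially overlap (shared area 202.00 mm²), so the edge portions inside another operand are dropped and the merged outline is re-measured after clipping — boundary = 184.00 mm; the cube at (10.5, 4.5) (footprint 18×16) is included at this height (perimeter 68.00 mm); Subtracting the remaining from the first: starting from that combined region, the 18×16 cube at (10.5, 4.5) partially overlaps it — only the 284.00 mm² overlap (of its 288.00 mm²) is removed, clipping the outline — boundary = 242.00 mm; (rotated 60° about Z; rotation is an isometry so areas/perimeters/island counts are preserved). So its perimeter = 242.00 mm. Layer 66 (z = 16.5): the cube is absent (z outside [0, 14.5]); the cube at (1.5, 0) (footprint 13×12.5) is included at this height (perimeter 51.00 mm); the 22.5×29 cube at (-4, 13.5) contributes its full rectangle (perimeter 103.00 mm); the 16×28.5 cube at (14.5, -0.5) contributes its full rectangle (perimeter 89.00 mm); Combining (union): the regions partially overlap (shared area 58.00 mm²), so the edge portions inside another operand are dropped and the merged outline is re-measured after clipping — boundary = 181.00 mm; the cube at (10.5, 4.5) does not reach this height (z outside [7, 15]); Taking the first minus the rest: none of the subtracted shapes is present at this height, so the result so far is unchanged — boundary = 181.00 mm; (rotated 60° about Z; rotation is an isometry so areas/perimeters/island counts are preserved). So its perimeter = 181.00 mm. Layer 33 is larger (242.00 vs 181.00 mm).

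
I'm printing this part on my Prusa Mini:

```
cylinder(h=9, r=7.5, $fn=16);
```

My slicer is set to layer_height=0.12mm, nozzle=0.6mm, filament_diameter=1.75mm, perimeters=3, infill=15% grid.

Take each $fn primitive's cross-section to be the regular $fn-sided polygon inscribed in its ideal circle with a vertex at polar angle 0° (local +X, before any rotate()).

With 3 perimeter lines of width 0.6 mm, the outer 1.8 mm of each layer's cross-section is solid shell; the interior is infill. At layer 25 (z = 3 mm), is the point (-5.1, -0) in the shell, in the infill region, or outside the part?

infill

At z = 3 mm: the r=7.5 cylinder gives a regular 16-gon of circumradius 7.5 (constant along its height). Overall, the cross-section is a single solid region. The nearest boundary edge runs (-6.93, 2.87)→(-7.50, 0.00); distance from the point to it = 2.35 mm. The point is inside the cross-section and 2.35 mm from the nearest boundary — more than the 1.8 mm shell width (3 × 0.6), so it's in the infill interior.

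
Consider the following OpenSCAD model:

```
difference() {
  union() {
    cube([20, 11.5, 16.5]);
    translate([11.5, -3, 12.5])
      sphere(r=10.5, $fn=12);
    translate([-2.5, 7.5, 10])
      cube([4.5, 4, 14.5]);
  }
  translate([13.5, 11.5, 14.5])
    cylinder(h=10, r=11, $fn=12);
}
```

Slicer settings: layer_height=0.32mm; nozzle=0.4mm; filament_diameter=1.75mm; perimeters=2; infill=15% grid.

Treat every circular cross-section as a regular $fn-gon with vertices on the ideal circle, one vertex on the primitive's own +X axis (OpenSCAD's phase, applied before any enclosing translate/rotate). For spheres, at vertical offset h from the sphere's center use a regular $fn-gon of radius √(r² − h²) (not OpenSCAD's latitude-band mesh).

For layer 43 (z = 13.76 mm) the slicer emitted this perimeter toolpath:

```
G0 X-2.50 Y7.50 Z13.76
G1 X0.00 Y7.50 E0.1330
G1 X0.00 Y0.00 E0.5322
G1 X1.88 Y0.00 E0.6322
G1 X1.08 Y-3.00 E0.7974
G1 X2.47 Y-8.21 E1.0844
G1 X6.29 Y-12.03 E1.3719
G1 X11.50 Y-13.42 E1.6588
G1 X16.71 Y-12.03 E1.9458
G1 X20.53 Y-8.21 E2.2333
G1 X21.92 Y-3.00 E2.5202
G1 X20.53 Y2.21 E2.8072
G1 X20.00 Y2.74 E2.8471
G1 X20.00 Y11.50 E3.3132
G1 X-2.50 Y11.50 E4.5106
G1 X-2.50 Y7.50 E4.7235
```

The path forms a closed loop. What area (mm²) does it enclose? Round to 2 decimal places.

465.06 mm²

Apply the shoelace formula to the sequence of (X, Y) vertices; enclosed area = 465.06 mm².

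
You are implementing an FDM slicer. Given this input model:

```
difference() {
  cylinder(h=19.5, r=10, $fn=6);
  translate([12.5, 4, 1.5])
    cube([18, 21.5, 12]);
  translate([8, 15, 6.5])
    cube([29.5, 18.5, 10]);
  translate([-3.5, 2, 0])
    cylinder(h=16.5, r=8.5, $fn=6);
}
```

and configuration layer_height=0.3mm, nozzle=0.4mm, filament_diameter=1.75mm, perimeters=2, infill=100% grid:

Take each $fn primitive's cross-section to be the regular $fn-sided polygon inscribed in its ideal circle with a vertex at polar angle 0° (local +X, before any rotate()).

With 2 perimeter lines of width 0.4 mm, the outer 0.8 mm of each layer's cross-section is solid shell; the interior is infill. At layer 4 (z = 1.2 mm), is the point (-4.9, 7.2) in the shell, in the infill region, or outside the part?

At z = 1.2 mm: the r=10 cylinder gives a regular 6-gon of circumradius 10 (constant along its height); the cube at (12.5, 4) is not intersected at this z (z outside [1.5, 13.5]); the cube at (8, 15) is not intersected at this z (z outside [6.5, 16.5]); the cylinder at (-3.5, 2): section is a regular 6-gon, circumradius r=8.5; After the difference (first − rest): starting from the r=10 cylinder, the r=8.5 cylinder at (-3.5, 2) partially overlaps it — only the 151.93 mm² overlap (of its 187.71 mm²) is removed, clipping the outline — 1 connected region. Overall, the cross-section is a single solid region. The nearest boundary edge runs (5.00, 2.00)→(1.15, 8.66); distance from the point to it = 6.23 mm. The point is not inside any of the regions above, so it lies outside the cross-section (6.23 mm from the nearest boundary).

outside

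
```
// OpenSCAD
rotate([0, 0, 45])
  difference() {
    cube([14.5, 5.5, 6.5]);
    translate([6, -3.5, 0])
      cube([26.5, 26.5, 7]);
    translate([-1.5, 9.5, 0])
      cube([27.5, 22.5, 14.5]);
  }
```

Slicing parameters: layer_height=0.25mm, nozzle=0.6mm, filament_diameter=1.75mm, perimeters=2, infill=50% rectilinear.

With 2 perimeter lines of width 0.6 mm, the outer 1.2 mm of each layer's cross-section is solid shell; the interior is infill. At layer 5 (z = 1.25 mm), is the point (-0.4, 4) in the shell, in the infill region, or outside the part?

infill

At z = 1.25 mm: the cube (footprint 14.5×5.5) is included at this height; the cube at (6, -3.5) (footprint 26.5×26.5) is included at this height; the 27.5×22.5 cube at (-1.5, 9.5) contributes its full rectangle; Subtracting the remaining from the first: starting from the 14.5×5.5 cube, the 26.5×26.5 cube at (6, -3.5) partially overlaps it — only the 46.75 mm² overlap (of its 702.25 mm²) is removed, clipping the outline; the 27.5×22.5 cube at (-1.5, 9.5) misses the remaining region (no effect) — 1 connected region; (whole slice rotated 45° about Z — lengths, areas and connectivity unchanged). Overall, the cross-section is a single solid region. Undo the 45° rotation: the query point maps to (2.546, 3.111) in the un-rotated model frame. The nearest boundary edge runs (0.00, 5.50)→(6.00, 5.50); distance from the point to it = 2.39 mm. The point is inside the cross-section and 2.39 mm from the nearest boundary — more than the 1.2 mm shell width (2 × 0.6), so it's in the infill interior.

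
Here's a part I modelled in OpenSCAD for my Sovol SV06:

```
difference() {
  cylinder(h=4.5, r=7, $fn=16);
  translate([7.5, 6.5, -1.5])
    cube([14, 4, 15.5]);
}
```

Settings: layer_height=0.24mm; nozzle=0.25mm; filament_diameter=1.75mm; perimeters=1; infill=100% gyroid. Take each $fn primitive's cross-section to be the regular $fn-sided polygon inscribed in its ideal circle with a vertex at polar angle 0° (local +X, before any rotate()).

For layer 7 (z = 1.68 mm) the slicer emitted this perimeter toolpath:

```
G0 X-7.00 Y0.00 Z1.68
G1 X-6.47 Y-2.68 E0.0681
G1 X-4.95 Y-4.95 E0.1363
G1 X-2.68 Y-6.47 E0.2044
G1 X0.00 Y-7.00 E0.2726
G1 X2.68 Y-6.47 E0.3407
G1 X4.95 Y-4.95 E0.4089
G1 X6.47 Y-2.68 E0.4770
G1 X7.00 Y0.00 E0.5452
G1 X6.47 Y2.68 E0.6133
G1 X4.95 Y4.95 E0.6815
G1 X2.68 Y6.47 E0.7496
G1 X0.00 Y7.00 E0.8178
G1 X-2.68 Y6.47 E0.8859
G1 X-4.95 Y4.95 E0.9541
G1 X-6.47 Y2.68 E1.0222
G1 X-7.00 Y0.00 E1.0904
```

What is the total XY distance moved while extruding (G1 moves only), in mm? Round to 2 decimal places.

Sum the Euclidean lengths of each G1 segment: total = 43.71 mm.

43.71 mm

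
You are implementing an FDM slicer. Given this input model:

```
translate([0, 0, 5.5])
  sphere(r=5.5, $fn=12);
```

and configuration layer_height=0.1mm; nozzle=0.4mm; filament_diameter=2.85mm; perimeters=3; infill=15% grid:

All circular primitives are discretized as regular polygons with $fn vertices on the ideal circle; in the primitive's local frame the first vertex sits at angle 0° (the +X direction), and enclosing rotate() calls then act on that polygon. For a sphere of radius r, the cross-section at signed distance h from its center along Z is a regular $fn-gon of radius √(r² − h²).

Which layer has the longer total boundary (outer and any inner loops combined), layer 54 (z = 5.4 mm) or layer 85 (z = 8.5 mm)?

layer 54 (z = 5.4 mm)

Layer 54 (z = 5.4): the r=5.5 sphere slices to a regular 12-gon of circumradius 5.499 (√(r²−h²) with h=0.1 from center) (perimeter = 2·12·5.499·sin(180°/12) = 34.16 mm). So its perimeter = 34.16 mm. Layer 85 (z = 8.5): the sphere: section is a regular 12-gon, circumradius = √(r²−h²) = √(5.5²−3²) = 4.610 (perimeter = 2·12·4.610·sin(180°/12) = 28.63 mm). So its perimeter = 28.63 mm. Layer 54 is larger (34.16 vs 28.63 mm).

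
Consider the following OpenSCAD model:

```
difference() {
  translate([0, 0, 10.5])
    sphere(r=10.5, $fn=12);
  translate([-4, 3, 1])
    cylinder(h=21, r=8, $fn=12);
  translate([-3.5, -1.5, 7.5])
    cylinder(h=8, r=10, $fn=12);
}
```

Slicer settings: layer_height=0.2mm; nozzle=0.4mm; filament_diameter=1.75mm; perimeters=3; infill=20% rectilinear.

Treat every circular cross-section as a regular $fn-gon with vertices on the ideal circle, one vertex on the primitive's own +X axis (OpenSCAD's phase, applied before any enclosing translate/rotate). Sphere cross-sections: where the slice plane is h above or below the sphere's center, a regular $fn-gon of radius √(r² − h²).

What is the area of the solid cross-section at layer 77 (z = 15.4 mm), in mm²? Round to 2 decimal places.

At z = 15.4 mm: the sphere: section is a regular 12-gon, circumradius = √(r²−h²) = √(10.5²−4.9²) = 9.287 (area = (12/2)·9.287²·sin(360°/12) = 258.72 mm²); the cylinder at (-4, 3): section is a regular 12-gon, circumradius r=8 (area = (12/2)·8.000²·sin(360°/12) = 192.00 mm²); the r=10 cylinder at (-3.5, -1.5) gives a regular 12-gon of circumradius 10 (constant along its height) (area = (12/2)·10.000²·sin(360°/12) = 300.00 mm²); Subtracting the remaining from the first: starting from the r=10.5 sphere (258.72 mm²), the r=8 cylinder at (-4, 3) partially overlaps it — only the 139.35 mm² overlap (of its 192.00 mm²) is removed, clipping the outline; the r=10 cylinder at (-3.5, -1.5) partially overlaps it — only the 74.82 mm² overlap (of its 300.00 mm²) is removed, clipping the outline — area = 44.55 mm². Overall, the cross-section is a single solid region. Net area = 44.55 mm².

44.55 mm²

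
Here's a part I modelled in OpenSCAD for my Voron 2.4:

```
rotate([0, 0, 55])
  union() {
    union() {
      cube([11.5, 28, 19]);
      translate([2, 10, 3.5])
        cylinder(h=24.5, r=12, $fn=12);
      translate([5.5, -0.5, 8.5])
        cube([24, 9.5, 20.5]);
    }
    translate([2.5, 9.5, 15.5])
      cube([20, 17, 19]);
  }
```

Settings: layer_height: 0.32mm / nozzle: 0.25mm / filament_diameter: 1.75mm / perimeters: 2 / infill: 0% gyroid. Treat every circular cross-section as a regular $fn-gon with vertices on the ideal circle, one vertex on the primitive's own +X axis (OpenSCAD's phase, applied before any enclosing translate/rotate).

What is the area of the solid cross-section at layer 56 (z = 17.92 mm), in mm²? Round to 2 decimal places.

At z = 17.92 mm: the cube (footprint 11.5×28) is included at this height (area 322.00 mm²); the r=12 cylinder at (2, 10) contributes a regular 12-gon of circumradius 12 (area = (12/2)·12.000²·sin(360°/12) = 432.00 mm²); the cube at (5.5, -0.5) (footprint 24×9.5) is included at this height (area 228.00 mm²); Taking the union: the regions partially overlap — summed areas 982.00 mm² minus the doubly-counted overlap 294.57 mm² gives 687.43 mm² — area = 687.43 mm²; the 20×17 cube at (2.5, 9.5) contributes its full rectangle (area 340.00 mm²); Combining (union): the regions partially overlap — summed areas 1027.43 mm² minus the doubly-counted overlap 164.79 mm² gives 862.63 mm² — area = 862.63 mm²; (whole slice rotated 55° about Z — lengths, areas and connectivity unchanged). Overall, the cross-section is a single solid region. Net area = 862.63 mm².

862.63 mm²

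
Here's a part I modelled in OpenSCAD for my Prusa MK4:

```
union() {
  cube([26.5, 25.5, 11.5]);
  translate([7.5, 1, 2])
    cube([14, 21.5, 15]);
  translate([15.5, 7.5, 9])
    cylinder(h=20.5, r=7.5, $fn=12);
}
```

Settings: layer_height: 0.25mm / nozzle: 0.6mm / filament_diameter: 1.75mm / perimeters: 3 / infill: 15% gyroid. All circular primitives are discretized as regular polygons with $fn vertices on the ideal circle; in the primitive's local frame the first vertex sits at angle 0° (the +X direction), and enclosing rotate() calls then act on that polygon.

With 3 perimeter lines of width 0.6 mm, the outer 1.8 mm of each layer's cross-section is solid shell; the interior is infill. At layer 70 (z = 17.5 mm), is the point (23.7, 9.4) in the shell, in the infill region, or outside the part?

outside

At z = 17.5 mm: the cube does not reach this height (z outside [0, 11.5]); the cube at (7.5, 1) is not intersected at this z (z outside [2, 17]); the r=7.5 cylinder at (15.5, 7.5) contributes a regular 12-gon of circumradius 7.5; Combining (union): only the r=7.5 cylinder at (15.5, 7.5) is present, so the union is just that shape — 1 connected region. Overall, the cross-section is a single solid region. The nearest boundary edge runs (23.00, 7.50)→(22.00, 11.25); distance from the point to it = 1.17 mm. The point is not inside any of the regions above, so it lies outside the cross-section (1.17 mm from the nearest boundary).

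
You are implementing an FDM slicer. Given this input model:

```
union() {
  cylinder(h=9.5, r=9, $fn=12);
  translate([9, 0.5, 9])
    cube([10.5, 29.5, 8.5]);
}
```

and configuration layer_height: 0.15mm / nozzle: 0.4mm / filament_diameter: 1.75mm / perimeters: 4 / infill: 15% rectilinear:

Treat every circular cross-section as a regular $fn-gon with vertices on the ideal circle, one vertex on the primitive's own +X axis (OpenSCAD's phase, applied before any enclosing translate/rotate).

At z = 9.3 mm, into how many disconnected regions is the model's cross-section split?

At z = 9.3 mm: the r=9 cylinder contributes a regular 12-gon of circumradius 9; the 10.5×29.5 cube at (9, 0.5) contributes its full rectangle; Combining (union): the 2 present regions are separate (no shared area or edge), so areas and boundary lengths simply add and each stays a separate island — 2 connected regions. The result has 2 disconnected regions.

2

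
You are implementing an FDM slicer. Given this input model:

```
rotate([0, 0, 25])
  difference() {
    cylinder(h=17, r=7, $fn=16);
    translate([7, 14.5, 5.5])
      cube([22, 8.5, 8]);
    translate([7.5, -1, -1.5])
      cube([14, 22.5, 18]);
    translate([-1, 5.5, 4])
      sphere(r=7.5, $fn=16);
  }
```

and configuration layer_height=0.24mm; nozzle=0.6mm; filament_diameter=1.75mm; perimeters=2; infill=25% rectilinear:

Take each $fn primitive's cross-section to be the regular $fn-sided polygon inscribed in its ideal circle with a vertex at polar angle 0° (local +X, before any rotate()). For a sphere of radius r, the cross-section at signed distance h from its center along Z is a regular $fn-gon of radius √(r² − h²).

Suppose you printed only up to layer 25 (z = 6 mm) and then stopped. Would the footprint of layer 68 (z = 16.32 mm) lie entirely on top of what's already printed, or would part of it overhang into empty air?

part overhangs

Compare the two slices. At z = 6: the cylinder: section is a regular 16-gon, circumradius r=7 (area = (16/2)·7.000²·sin(360°/16) = 150.01 mm²); the cube at (7, 14.5) is present — its section is the full 22×8.5 rectangle (area 187.00 mm²); the cube at (7.5, -1) (footprint 14×22.5) is included at this height (area 315.00 mm²); the sphere at (-1, 5.5): section is a regular 16-gon, circumradius = √(r²−h²) = √(7.5²−2²) = 7.228 (area = (16/2)·7.228²·sin(360°/16) = 159.96 mm²); Subtracting the remaining from the first: starting from the r=7 cylinder (150.01 mm²), the 22×8.5 cube at (7, 14.5) misses the remaining region (no effect); the 14×22.5 cube at (7.5, -1) misses the remaining region (no effect); the r=7.5 sphere at (-1, 5.5) partially overlaps it — only the 78.55 mm² overlap (of its 159.96 mm²) is removed, clipping the outline — area = 71.47 mm²; (rotated 25° about Z; rotation is an isometry so areas/perimeters/island counts are preserved). At z = 16.32: the r=7 cylinder contributes a regular 16-gon of circumradius 7 (area = (16/2)·7.000²·sin(360°/16) = 150.01 mm²); the cube at (7, 14.5) is not intersected at this z (z outside [5.5, 13.5]); the 14×22.5 cube at (7.5, -1) contributes its full rectangle (area 315.00 mm²); the sphere at (-1, 5.5) is not intersected at this z (|z−center|=12.320 > r=7.5); Taking the first minus the rest: starting from the r=7 cylinder (150.01 mm²), the 14×22.5 cube at (7.5, -1) misses the remaining region (no effect) — area = 150.01 mm²; (whole slice rotated 25° about Z — lengths, areas and connectivity unchanged). Checking containment: at z = 16.32 the cross-section extends beyond the z = 6 cross-section by about 78.55 mm².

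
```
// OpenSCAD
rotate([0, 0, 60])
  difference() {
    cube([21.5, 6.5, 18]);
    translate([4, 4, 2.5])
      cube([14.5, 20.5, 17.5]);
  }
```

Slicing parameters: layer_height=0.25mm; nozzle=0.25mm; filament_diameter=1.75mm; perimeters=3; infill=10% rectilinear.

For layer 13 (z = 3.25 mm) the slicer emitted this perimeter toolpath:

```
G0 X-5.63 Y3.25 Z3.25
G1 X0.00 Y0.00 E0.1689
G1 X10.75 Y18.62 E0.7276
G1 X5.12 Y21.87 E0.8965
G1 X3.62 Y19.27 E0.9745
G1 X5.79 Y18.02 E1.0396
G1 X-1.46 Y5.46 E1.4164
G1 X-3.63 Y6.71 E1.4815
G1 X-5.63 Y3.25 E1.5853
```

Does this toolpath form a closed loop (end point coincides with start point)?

yes

Start point (G0): (-5.63, 3.25). End point (last G1): the path returns to the start — closed.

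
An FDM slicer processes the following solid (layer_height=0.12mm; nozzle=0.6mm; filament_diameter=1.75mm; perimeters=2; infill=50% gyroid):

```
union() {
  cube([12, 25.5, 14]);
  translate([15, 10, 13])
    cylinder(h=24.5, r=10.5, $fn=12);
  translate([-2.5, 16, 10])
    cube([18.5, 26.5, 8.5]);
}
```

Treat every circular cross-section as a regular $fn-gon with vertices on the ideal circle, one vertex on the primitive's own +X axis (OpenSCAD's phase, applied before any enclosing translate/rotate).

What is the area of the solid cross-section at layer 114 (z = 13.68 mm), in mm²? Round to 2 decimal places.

At z = 13.68 mm: the cube is present — its section is the full 12×25.5 rectangle (area 306.00 mm²); the r=10.5 cylinder at (15, 10) gives a regular 12-gon of circumradius 10.5 (constant along its height) (area = (12/2)·10.500²·sin(360°/12) = 330.75 mm²); the cube at (-2.5, 16) is present — its section is the full 18.5×26.5 rectangle (area 490.25 mm²); Combining (union): the regions partially overlap — summed areas 1127.00 mm² minus the doubly-counted overlap 235.45 mm² gives 891.55 mm² — area = 891.55 mm². Overall, the cross-section is a single solid region. Net area = 891.55 mm².

891.55 mm²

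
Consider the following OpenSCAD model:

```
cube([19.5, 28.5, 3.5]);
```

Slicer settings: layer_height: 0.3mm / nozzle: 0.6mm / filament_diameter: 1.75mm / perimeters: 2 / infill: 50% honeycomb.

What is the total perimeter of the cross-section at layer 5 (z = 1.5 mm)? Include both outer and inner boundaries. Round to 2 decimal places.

96.00 mm

At z = 1.5 mm: the cube (footprint 19.5×28.5) is included at this height (perimeter 96.00 mm). Overall, the cross-section is a single solid region. Total boundary length (outer) = 96.00 mm.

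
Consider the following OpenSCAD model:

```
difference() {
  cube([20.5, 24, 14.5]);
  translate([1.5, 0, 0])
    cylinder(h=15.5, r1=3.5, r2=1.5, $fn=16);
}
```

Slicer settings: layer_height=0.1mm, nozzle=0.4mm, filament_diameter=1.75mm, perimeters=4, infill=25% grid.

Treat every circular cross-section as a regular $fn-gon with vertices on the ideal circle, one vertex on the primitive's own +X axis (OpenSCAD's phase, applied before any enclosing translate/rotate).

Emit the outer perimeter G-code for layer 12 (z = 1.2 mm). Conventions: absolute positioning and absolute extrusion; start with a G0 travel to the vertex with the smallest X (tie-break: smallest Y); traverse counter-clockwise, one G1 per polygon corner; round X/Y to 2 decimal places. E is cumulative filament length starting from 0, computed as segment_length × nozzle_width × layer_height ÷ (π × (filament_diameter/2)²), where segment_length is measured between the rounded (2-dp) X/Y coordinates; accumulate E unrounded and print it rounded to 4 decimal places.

G0 X0.00 Y2.94 Z1.20
G1 X0.22 Y3.09 E0.0044
G1 X1.50 Y3.35 E0.0261
G1 X2.78 Y3.09 E0.0479
G1 X3.87 Y2.37 E0.0696
G1 X4.59 Y1.28 E0.0913
G1 X4.85 Y0.00 E0.1130
G1 X20.50 Y0.00 E0.3733
G1 X20.50 Y24.00 E0.7724
G1 X0.00 Y24.00 E1.1133
G1 X0.00 Y2.94 E1.4636

At z = 1.2 mm: the cube (footprint 20.5×24) is included at this height; the cone at (1.5, 0): at t=0.077 of its height the radius interpolates to r₁+(r₂−r₁)t = 3.345, giving a regular 16-gon of that circumradius; Taking the first minus the rest: starting from the 20.5×24 cube, the cone at (1.5, 0) partially overlaps it — only the 13.35 mm² overlap (of its 34.26 mm²) is removed, clipping the outline — 1 connected region. The outline is a single polygon with 10 vertices. Extrusion per mm of travel: 0.4 × 0.1 / (π × 0.875²) = 0.016630. Accumulating E over each segment gives final E = 1.4636.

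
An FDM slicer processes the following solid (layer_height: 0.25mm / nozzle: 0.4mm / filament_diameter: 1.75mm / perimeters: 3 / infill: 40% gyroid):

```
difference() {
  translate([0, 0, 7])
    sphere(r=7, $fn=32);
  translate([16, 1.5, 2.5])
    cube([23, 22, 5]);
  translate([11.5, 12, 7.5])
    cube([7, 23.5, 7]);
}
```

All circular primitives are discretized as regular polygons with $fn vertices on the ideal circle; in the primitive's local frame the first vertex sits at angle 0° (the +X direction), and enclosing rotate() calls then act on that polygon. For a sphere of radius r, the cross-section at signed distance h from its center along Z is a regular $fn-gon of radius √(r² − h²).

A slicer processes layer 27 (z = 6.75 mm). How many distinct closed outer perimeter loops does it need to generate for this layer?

At z = 6.75 mm: the r=7 sphere contributes a regular 32-gon of circumradius √(7²−0.25²) = 6.996; the cube at (16, 1.5) is present — its section is the full 23×22 rectangle; the cube at (11.5, 12) is absent (z outside [7.5, 14.5]); Taking the first minus the rest: starting from the r=7 sphere, the 23×22 cube at (16, 1.5) misses the remaining region (no effect) — 1 connected region. The result has 1 disconnected region.

1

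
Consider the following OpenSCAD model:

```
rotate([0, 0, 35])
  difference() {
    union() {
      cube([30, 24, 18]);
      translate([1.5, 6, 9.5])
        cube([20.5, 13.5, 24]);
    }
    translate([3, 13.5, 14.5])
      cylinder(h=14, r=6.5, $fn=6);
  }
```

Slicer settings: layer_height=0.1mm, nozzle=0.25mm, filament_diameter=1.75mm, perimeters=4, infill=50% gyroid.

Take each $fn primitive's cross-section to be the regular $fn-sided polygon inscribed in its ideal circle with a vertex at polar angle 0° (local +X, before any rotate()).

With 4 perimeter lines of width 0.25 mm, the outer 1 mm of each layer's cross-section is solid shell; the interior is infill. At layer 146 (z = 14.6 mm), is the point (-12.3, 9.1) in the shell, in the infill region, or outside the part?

At z = 14.6 mm: the cube is present — its section is the full 30×24 rectangle; the cube at (1.5, 6) (footprint 20.5×13.5) is included at this height; Taking the union: the 20.5×13.5 cube at (1.5, 6) lies entirely inside the 30×24 cube, so the union is just the 30×24 cube — 1 connected region; the r=6.5 cylinder at (3, 13.5) contributes a regular 6-gon of circumradius 6.5; Taking the first minus the rest: starting from that combined region, the r=6.5 cylinder at (3, 13.5) partially overlaps it — only the 88.66 mm² overlap (of its 109.77 mm²) is removed, clipping the outline — 1 connected region; (whole slice rotated 35° about Z — lengths, areas and connectivity unchanged). Overall, the cross-section is a single solid region. Undo the 35° rotation: the query point maps to (-4.856, 14.509) in the un-rotated model frame. The nearest boundary edge runs (6.25, 19.13)→(0.00, 19.13); distance from the point to it = 6.70 mm. The point is not inside any of the regions above, so it lies outside the cross-section (6.70 mm from the nearest boundary).

outside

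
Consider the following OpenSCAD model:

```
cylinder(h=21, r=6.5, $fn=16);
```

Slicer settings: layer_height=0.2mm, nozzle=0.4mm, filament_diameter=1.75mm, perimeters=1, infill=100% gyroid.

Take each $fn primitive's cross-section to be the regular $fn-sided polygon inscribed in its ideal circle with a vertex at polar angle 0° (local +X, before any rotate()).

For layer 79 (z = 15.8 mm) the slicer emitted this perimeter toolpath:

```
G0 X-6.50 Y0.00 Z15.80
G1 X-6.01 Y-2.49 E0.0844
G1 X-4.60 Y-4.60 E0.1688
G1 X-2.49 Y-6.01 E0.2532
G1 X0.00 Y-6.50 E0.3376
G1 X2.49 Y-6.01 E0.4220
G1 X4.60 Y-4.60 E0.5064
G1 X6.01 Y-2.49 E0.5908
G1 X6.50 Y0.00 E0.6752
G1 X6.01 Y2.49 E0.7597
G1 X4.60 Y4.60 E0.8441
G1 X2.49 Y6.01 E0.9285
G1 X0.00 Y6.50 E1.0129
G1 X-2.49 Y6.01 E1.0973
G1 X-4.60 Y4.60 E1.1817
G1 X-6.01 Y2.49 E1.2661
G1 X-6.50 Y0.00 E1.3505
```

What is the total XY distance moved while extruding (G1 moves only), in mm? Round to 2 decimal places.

40.60 mm

Sum the Euclidean lengths of each G1 segment: total = 40.60 mm.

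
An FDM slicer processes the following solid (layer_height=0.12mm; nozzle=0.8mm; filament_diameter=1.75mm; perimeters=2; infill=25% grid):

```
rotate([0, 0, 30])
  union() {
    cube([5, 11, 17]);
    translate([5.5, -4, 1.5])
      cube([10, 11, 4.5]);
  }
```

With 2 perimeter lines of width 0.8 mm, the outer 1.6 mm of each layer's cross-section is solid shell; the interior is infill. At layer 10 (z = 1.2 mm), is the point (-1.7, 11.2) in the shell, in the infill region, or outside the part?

shell

At z = 1.2 mm: the cube is present — its section is the full 5×11 rectangle; the cube at (5.5, -4) is not intersected at this z (z outside [1.5, 6]); Combining (union): only the 5×11 cube is present, so the union is just that shape — 1 connected region; (rotated 30° about Z; rotation is an isometry so areas/perimeters/island counts are preserved). Overall, the cross-section is a single solid region. Undo the 30° rotation: the query point maps to (4.128, 10.549) in the un-rotated model frame. The nearest boundary edge runs (5.00, 11.00)→(0.00, 11.00); distance from the point to it = 0.45 mm. The point is inside the cross-section, 0.45 mm from the nearest boundary — within the 1.6 mm shell band (2 × 0.8).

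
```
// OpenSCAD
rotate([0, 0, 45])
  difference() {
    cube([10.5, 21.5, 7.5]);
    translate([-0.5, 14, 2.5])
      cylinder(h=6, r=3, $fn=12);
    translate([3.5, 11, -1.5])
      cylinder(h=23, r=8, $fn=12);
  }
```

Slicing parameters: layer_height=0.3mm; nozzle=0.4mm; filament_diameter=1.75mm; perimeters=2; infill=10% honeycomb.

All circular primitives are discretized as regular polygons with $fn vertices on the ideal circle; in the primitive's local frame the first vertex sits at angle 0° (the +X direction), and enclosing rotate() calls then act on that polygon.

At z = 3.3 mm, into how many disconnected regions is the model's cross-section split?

At z = 3.3 mm: the cube is present — its section is the full 10.5×21.5 rectangle; the r=3 cylinder at (-0.5, 14) contributes a regular 12-gon of circumradius 3; the cylinder at (3.5, 11): section is a regular 12-gon, circumradius r=8; Subtracting the remaining from the first: starting from the 10.5×21.5 cube, the r=3 cylinder at (-0.5, 14) partially overlaps it — only the 10.57 mm² overlap (of its 27.00 mm²) is removed, clipping the outline; the r=8 cylinder at (3.5, 11) partially overlaps it — only the 134.42 mm² overlap (of its 192.00 mm²) is removed, clipping the outline — 2 connected regions; (whole slice rotated 45° about Z — lengths, areas and connectivity unchanged). The result has 2 disconnected regions.

2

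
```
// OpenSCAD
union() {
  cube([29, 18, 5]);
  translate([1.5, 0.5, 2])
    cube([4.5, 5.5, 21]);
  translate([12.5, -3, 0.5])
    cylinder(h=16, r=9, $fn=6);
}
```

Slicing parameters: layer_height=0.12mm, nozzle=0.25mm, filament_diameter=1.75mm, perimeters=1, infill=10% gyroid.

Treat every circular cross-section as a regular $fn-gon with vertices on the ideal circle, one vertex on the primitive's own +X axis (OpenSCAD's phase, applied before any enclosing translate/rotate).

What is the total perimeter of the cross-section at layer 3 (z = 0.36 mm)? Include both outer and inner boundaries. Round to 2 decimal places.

At z = 0.36 mm: the cube (footprint 29×18) is included at this height (perimeter 94.00 mm); the cube at (1.5, 0.5) is not intersected at this z (z outside [2, 23]); the cylinder at (12.5, -3) does not reach this height (z outside [0.5, 16.5]); Merging all regions: only the 29×18 cube is present, so the union is just that shape — boundary = 94.00 mm. Overall, the cross-section is a single solid region. Total boundary length (outer) = 94.00 mm.

94.00 mm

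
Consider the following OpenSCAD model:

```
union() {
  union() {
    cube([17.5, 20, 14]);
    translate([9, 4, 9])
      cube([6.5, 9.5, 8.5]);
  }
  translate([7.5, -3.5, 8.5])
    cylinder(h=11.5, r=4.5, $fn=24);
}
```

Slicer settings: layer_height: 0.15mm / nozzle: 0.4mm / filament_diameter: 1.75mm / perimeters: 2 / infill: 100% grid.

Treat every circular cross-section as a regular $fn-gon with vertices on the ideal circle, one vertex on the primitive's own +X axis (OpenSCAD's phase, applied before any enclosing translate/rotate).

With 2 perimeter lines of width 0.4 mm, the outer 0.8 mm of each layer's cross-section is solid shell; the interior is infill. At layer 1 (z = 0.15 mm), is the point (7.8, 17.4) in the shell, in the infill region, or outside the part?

infill

At z = 0.15 mm: the 17.5×20 cube contributes its full rectangle; the cube at (9, 4) does not reach this height (z outside [9, 17.5]); Merging all regions: only the 17.5×20 cube is present, so the union is just that shape — 1 connected region; the cylinder at (7.5, -3.5) does not reach this height (z outside [8.5, 20]); Combining (union): only the result so far is present, so the union is just that shape — 1 connected region. Overall, the cross-section is a single solid region. The nearest boundary edge runs (17.50, 20.00)→(0.00, 20.00); distance from the point to it = 2.60 mm. The point is inside the cross-section and 2.60 mm from the nearest boundary — more than the 0.8 mm shell width (2 × 0.4), so it's in the infill interior.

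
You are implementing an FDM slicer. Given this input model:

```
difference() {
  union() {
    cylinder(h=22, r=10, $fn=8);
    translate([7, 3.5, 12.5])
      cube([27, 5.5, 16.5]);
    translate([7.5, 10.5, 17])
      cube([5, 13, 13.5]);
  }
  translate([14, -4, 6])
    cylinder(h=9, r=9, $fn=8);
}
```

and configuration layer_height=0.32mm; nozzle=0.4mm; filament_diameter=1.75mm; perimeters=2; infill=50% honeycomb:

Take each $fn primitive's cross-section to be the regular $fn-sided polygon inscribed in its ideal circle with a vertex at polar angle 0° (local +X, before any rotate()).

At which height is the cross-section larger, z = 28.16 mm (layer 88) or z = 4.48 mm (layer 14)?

layer 14 (z = 4.48 mm)

Layer 88 (z = 28.16): the cylinder is not intersected at this z (z outside [0, 22]); the cube at (7, 3.5) (footprint 27×5.5) is included at this height (area 148.50 mm²); the cube at (7.5, 10.5) (footprint 5×13) is included at this height (area 65.00 mm²); Combining (union): the 2 present regions are separate (no shared area or edge), so areas and boundary lengths simply add and each stays a separate island — area = 213.50 mm²; the cylinder at (14, -4) is absent (z outside [6, 15]); Taking the first minus the rest: none of the subtracted shapes is present at this height, so the result so far is unchanged — area = 213.50 mm². So its area = 213.50 mm². Layer 14 (z = 4.48): the r=10 cylinder gives a regular 8-gon of circumradius 10 (constant along its height) (area = (8/2)·10.000²·sin(360°/8) = 282.84 mm²); the cube at (7, 3.5) is absent (z outside [12.5, 29]); the cube at (7.5, 10.5) is absent (z outside [17, 30.5]); Merging all regions: only the r=10 cylinder is present, so the union is just that shape — area = 282.84 mm²; the cylinder at (14, -4) is not intersected at this z (z outside [6, 15]); Taking the first minus the rest: none of the subtracted shapes is present at this height, so that combined region is unchanged — area = 282.84 mm². So its area = 282.84 mm². Layer 14 is larger (282.84 vs 213.50 mm²).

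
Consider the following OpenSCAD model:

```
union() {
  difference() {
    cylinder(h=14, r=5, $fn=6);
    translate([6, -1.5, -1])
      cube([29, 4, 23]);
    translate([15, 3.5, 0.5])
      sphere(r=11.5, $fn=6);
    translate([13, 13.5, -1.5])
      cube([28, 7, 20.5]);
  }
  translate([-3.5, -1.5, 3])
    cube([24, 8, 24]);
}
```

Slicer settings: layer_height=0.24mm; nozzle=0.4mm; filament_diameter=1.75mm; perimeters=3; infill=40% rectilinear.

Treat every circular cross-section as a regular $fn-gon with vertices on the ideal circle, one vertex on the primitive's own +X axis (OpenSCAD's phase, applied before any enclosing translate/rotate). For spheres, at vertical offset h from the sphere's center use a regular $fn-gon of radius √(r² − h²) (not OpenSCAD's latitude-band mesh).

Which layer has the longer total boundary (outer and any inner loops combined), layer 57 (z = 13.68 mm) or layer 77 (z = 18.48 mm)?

Layer 57 (z = 13.68): the r=5 cylinder gives a regular 6-gon of circumradius 5 (constant along its height) (perimeter = 2·6·5.000·sin(180°/6) = 30.00 mm); the cube at (6, -1.5) is present — its section is the full 29×4 rectangle (perimeter 66.00 mm); the sphere at (15, 3.5) does not reach this height (|z−center|=13.180 > r=11.5); the 28×7 cube at (13, 13.5) contributes its full rectangle (perimeter 70.00 mm); After the difference (first − rest): starting from the r=5 cylinder, the 29×4 cube at (6, -1.5) misses the remaining region (no effect); the 28×7 cube at (13, 13.5) misses the remaining region (no effect) — boundary = 30.00 mm; the cube at (-3.5, -1.5) is present — its section is the full 24×8 rectangle (perimeter 64.00 mm); Taking the union: the regions partially overlap (shared area 42.63 mm²), so the edge portions inside another operand are dropped and the merged outline is re-measured after clipping — boundary = 68.54 mm. So its perimeter = 68.54 mm. Layer 77 (z = 18.48): the cylinder does not reach this height (z outside [0, 14]); the cube at (6, -1.5) (footprint 29×4) is included at this height (perimeter 66.00 mm); the sphere at (15, 3.5) does not reach this height (|z−center|=17.980 > r=11.5); the cube at (13, 13.5) (footprint 28×7) is included at this height (perimeter 70.00 mm); Taking the first minus the rest: the first operand is absent here, so nothing remains; the cube at (-3.5, -1.5) is present — its section is the full 24×8 rectangle (perimeter 64.00 mm); Taking the union: only the 24×8 cube at (-3.5, -1.5) is present, so the union is just that shape — boundary = 64.00 mm. So its perimeter = 64.00 mm. Layer 57 is larger (68.54 vs 64.00 mm).

layer 57 (z = 13.68 mm)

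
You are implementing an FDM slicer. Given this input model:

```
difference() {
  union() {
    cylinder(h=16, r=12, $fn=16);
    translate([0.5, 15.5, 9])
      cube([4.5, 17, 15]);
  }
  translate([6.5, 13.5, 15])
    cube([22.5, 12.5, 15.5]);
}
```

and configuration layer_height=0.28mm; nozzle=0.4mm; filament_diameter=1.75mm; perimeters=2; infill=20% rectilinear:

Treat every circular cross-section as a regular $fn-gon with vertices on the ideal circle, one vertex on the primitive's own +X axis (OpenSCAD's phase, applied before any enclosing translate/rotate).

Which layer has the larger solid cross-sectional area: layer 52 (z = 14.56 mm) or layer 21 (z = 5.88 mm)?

Layer 52 (z = 14.56): the r=12 cylinder gives a regular 16-gon of circumradius 12 (constant along its height) (area = (16/2)·12.000²·sin(360°/16) = 440.85 mm²); the cube at (0.5, 15.5) is present — its section is the full 4.5×17 rectangle (area 76.50 mm²); Combining (union): the 2 present regions are separate (no shared area or edge), so areas and boundary lengths simply add and each stays a separate island — area = 517.35 mm²; the cube at (6.5, 13.5) is not intersected at this z (z outside [15, 30.5]); Subtracting the remaining from the first: none of the subtracted shapes is present at this height, so that combined region is unchanged — area = 517.35 mm². So its area = 517.35 mm². Layer 21 (z = 5.88): the r=12 cylinder contributes a regular 16-gon of circumradius 12 (area = (16/2)·12.000²·sin(360°/16) = 440.85 mm²); the cube at (0.5, 15.5) does not reach this height (z outside [9, 24]); Taking the union: only the r=12 cylinder is present, so the union is just that shape — area = 440.85 mm²; the cube at (6.5, 13.5) does not reach this height (z outside [15, 30.5]); Taking the first minus the rest: none of the subtracted shapes is present at this height, so that combined region is unchanged — area = 440.85 mm². So its area = 440.85 mm². Layer 52 is larger (517.35 vs 440.85 mm²).

layer 52 (z = 14.56 mm)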